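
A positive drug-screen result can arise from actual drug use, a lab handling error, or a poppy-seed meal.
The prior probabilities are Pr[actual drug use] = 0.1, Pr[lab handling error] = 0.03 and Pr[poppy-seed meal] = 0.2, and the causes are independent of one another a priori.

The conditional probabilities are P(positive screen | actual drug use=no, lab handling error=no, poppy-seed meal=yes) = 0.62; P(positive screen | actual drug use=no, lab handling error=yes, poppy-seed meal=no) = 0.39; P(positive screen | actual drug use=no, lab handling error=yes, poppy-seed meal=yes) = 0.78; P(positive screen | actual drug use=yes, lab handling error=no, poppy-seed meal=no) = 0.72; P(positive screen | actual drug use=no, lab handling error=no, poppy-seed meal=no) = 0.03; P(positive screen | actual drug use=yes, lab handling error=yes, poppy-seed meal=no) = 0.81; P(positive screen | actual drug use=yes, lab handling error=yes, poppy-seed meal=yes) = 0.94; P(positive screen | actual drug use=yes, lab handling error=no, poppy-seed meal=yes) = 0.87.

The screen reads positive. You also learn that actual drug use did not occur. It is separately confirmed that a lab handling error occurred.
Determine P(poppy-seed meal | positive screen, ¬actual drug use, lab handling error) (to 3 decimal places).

For the numerator, keep only poppy-seed meal=true terms: 0.78×0.2 = 0.156000
Normalizer over all consistent configurations: 0.39×0.8 + 0.78×0.2 = 0.468000
P(poppy-seed meal | positive screen, ¬actual drug use, lab handling error) = 0.156000/0.468000 ≈ 0.333

P(poppy-seed meal | positive screen, ¬actual drug use, lab handling error) ≈ 0.333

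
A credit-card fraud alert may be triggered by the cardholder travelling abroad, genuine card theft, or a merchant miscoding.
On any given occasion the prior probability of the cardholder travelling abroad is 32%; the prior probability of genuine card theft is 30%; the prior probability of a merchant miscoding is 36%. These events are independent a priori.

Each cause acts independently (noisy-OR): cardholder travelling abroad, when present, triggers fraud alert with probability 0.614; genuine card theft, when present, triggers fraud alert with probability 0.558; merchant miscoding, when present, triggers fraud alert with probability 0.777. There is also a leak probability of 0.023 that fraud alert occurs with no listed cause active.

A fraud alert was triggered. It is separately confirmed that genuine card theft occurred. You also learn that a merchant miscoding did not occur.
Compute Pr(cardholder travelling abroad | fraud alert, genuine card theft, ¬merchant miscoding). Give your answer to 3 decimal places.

Under noisy-OR, P(fraud alert | causes) = 1 − (1−0.023)·∏(1−qᵢ) over the active causes.
P(fraud alert | genuine card theft, ¬merchant miscoding) = 0.568166·0.68 + 0.833312·0.32 = 0.386353 + 0.266660 = 0.653013
Of this, 0.266660 comes from 0.833312·0.32 (the cardholder travelling abroad=true cases).
Hence the posterior is 0.266660/0.653013 ≈ 0.408.

Pr(cardholder travelling abroad | fraud alert, genuine card theft, ¬merchant miscoding) ≈ 0.408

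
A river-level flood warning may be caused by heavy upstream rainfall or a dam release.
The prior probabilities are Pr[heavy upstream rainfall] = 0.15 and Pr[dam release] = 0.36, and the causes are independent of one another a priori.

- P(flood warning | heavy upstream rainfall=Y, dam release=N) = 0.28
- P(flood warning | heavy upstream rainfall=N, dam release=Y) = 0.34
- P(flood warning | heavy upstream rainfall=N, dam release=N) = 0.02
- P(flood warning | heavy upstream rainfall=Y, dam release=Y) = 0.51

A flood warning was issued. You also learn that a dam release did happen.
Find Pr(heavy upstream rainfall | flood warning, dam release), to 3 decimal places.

Numerator (weight on configurations with heavy upstream rainfall): 0.51×0.15 = 0.076500
Normalizer over all consistent configurations: 0.34×0.85 + 0.51×0.15 = 0.365500
Posterior = 0.076500 / 0.365500 ≈ 0.209

Pr(heavy upstream rainfall | flood warning, dam release) ≈ 0.209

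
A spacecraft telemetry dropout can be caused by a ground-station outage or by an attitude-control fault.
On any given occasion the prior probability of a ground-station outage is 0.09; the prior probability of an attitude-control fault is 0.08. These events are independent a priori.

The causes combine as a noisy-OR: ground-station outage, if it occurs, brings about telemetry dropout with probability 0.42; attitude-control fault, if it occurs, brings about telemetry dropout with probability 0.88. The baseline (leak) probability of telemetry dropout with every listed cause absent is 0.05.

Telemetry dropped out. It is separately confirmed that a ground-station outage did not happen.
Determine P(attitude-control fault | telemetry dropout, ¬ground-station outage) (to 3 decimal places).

P(attitude-control fault | telemetry dropout, ¬ground-station outage) ≈ 0.606

Under noisy-OR, P(telemetry dropout | causes) = 1 − (1−0.05)·∏(1−qᵢ) over the active causes.
Enumerate both values of attitude-control fault and weight by the priors:
  P(telemetry dropout | ¬ground-station outage) = 0.05×0.92 + 0.886×0.08
        = 0.046000 + 0.070880 = 0.116880
Keeping only the attitude-control fault-present terms gives 0.070880, so
  P(attitude-control fault | telemetry dropout, ¬ground-station outage) = 0.070880 / 0.116880 ≈ 0.606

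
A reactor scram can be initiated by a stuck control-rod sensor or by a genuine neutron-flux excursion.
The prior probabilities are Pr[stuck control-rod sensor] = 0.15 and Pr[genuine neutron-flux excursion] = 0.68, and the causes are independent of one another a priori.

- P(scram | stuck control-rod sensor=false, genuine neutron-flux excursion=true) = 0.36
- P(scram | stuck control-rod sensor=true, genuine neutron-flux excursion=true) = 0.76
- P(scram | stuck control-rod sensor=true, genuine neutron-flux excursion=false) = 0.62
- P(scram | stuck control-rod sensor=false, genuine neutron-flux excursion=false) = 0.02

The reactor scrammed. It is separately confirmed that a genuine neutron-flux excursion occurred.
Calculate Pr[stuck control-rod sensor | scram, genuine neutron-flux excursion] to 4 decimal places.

P(scram | genuine neutron-flux excursion) = 0.36*0.85 + 0.76*0.15 = 0.306000 + 0.114000 = 0.420000
The stuck control-rod sensor-present share is 0.76*0.15 = 0.114000.
P(stuck control-rod sensor | scram, genuine neutron-flux excursion) = 0.114000 / 0.420000 ≈ 0.2714

Pr[stuck control-rod sensor | scram, genuine neutron-flux excursion] ≈ 0.2714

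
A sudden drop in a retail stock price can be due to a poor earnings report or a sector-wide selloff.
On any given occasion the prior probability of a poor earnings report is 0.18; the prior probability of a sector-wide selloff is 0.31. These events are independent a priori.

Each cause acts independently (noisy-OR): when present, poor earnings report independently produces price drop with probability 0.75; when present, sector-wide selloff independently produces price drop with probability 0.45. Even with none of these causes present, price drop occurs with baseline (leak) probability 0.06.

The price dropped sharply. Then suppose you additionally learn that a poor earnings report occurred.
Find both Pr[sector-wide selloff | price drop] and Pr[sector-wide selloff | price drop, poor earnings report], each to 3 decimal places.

Under noisy-OR, P(price drop | causes) = 1 − (1−0.06)·∏(1−qᵢ) over the active causes.
Numerator (weight on configurations with sector-wide selloff): 0.122779 + 0.048588 = 0.171367
Normalizer over all consistent configurations: 0.06×0.82×0.69 + 0.483×0.82×0.31 + 0.765×0.18×0.69 + 0.87075×0.18×0.31 = 0.300328
Posterior = 0.171367 / 0.300328 ≈ 0.571

Now condition on the additional information:
Enumerate both values of sector-wide selloff and weight by the priors:
  P(price drop | poor earnings report) = 0.765*0.69 + 0.87075*0.31
        = 0.527850 + 0.269933 = 0.797783
Keeping only the sector-wide selloff-present terms gives 0.269933, so
  P(sector-wide selloff | price drop, poor earnings report) = 0.269933 / 0.797783 ≈ 0.338

Pr[sector-wide selloff | price drop] ≈ 0.571; Pr[sector-wide selloff | price drop, poor earnings report] ≈ 0.338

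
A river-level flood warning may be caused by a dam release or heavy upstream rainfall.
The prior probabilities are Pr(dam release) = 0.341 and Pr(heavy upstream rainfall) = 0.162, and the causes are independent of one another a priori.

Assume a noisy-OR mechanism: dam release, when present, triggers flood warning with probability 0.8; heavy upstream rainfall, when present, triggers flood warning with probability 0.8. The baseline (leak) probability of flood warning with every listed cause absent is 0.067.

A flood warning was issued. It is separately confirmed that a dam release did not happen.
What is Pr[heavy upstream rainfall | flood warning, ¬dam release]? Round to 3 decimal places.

Pr[heavy upstream rainfall | flood warning, ¬dam release] ≈ 0.701

Under noisy-OR, P(flood warning | causes) = 1 − (1−0.067)·∏(1−qᵢ) over the active causes.
P(flood warning | ¬dam release) = 0.067*0.838 + 0.8134*0.162 = 0.056146 + 0.131771 = 0.187917
Restricting to configurations with heavy upstream rainfall present: 0.8134*0.162 = 0.131771.
So P(heavy upstream rainfall | flood warning, ¬dam release) = 0.131771/0.187917 ≈ 0.701.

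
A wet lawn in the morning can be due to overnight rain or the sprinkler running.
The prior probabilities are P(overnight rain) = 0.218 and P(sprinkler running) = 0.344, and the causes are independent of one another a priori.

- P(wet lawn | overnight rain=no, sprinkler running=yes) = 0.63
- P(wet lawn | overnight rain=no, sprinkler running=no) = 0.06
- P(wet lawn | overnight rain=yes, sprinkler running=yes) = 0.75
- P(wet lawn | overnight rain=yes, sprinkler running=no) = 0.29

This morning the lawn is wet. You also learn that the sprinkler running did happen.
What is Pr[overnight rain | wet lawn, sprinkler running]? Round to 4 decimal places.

For the numerator, keep only overnight rain=true terms: 0.75×0.218 = 0.163500
Denominator P(wet lawn | sprinkler running): 0.63×0.782 + 0.75×0.218 = 0.656160
Posterior = 0.163500 / 0.656160 ≈ 0.2492

Pr[overnight rain | wet lawn, sprinkler running] ≈ 0.2492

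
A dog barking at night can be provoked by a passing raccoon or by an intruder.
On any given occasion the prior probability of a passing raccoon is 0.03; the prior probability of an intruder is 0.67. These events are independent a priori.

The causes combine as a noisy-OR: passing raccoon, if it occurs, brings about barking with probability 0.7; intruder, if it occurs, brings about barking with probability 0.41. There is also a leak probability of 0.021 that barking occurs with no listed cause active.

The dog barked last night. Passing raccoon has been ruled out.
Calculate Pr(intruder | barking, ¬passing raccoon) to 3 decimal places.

Under noisy-OR, P(barking | causes) = 1 − (1−0.021)·∏(1−qᵢ) over the active causes.
P(barking | ¬passing raccoon) = 0.021×0.33 + 0.42239×0.67 = 0.006930 + 0.283001 = 0.289931
Restricting to configurations with intruder present: 0.42239×0.67 = 0.283001.
P(intruder | barking, ¬passing raccoon) = 0.283001 / 0.289931 ≈ 0.976

Pr(intruder | barking, ¬passing raccoon) ≈ 0.976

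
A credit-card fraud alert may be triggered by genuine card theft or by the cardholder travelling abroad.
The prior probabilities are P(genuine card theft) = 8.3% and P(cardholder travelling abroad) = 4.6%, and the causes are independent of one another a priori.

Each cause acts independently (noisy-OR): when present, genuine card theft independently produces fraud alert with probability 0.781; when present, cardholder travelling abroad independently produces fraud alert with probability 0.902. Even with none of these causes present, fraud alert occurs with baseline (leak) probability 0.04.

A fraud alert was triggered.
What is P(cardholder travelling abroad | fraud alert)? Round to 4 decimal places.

Under noisy-OR, P(fraud alert | causes) = 1 − (1−0.04)·∏(1−qᵢ) over the active causes.
For the numerator, keep only cardholder travelling abroad=true terms: 0.038214 + 0.003739 = 0.041953
Normalizer over all consistent configurations: 0.04·0.917·0.954 + 0.90592·0.917·0.046 + 0.78976·0.083·0.954 + 0.979396·0.083·0.046 = 0.139481
P(cardholder travelling abroad | fraud alert) = 0.041953/0.139481 ≈ 0.3008

P(cardholder travelling abroad | fraud alert) ≈ 0.3008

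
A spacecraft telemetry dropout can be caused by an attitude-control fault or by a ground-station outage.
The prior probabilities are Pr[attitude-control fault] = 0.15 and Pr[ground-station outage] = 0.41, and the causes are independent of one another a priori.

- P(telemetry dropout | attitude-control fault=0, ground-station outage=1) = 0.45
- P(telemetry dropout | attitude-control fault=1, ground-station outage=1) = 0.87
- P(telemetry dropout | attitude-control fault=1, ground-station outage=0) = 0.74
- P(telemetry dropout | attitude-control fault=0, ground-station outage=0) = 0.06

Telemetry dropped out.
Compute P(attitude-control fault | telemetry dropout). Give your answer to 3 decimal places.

P(attitude-control fault | telemetry dropout) ≈ 0.389

P(telemetry dropout) = 0.06·0.85·0.59 + 0.45·0.85·0.41 + 0.74·0.15·0.59 + 0.87·0.15·0.41 = 0.030090 + 0.156825 + 0.065490 + 0.053505 = 0.305910
The attitude-control fault-present share is 0.065490 + 0.053505 = 0.118995.
P(attitude-control fault | telemetry dropout) = 0.118995 / 0.305910 ≈ 0.389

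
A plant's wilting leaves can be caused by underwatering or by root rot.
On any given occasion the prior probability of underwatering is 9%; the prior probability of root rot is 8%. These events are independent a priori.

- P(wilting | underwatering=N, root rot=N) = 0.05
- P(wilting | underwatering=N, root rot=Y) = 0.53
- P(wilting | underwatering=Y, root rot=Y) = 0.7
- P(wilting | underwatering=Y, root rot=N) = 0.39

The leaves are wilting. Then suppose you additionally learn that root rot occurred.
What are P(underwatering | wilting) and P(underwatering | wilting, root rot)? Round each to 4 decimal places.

For the numerator, keep only underwatering=true terms: 0.032292 + 0.005040 = 0.037332
The normalizing constant is 0.05*0.91*0.92 + 0.53*0.91*0.08 + 0.39*0.09*0.92 + 0.7*0.09*0.08 = 0.117776
P(underwatering | wilting) = 0.037332/0.117776 ≈ 0.3170

With the extra evidence:
P(wilting | root rot) = 0.53×0.91 + 0.7×0.09 = 0.482300 + 0.063000 = 0.545300
Restricting to configurations with underwatering present: 0.7×0.09 = 0.063000.
Hence the posterior is 0.063000/0.545300 ≈ 0.1155.
— root rot explains away the evidence for underwatering.

P(underwatering | wilting) ≈ 0.3170; P(underwatering | wilting, root rot) ≈ 0.1155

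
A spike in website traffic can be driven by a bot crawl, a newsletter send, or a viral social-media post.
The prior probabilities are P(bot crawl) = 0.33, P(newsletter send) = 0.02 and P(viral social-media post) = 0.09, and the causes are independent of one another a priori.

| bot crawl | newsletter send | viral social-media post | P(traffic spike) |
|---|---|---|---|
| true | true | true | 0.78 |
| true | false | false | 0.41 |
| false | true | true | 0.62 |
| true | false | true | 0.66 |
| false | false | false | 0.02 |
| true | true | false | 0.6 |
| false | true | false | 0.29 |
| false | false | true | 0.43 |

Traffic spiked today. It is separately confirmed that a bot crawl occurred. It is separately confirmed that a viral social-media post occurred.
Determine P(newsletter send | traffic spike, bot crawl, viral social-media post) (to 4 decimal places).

P(traffic spike | bot crawl, viral social-media post) = 0.66·0.98 + 0.78·0.02 = 0.646800 + 0.015600 = 0.662400
The newsletter send-present share is 0.78·0.02 = 0.015600.
P(newsletter send | traffic spike, bot crawl, viral social-media post) = 0.015600 / 0.662400 ≈ 0.0236

P(newsletter send | traffic spike, bot crawl, viral social-media post) ≈ 0.0236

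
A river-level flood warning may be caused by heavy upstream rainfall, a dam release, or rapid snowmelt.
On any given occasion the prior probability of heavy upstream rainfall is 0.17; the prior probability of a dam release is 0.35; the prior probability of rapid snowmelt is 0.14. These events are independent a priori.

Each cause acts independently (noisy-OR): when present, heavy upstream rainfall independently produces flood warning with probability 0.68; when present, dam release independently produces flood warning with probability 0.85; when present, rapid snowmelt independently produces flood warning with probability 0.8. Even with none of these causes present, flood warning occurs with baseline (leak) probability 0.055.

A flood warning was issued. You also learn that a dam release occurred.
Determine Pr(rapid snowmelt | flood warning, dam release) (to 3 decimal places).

Pr(rapid snowmelt | flood warning, dam release) ≈ 0.154

Under noisy-OR, P(flood warning | causes) = 1 − (1−0.055)·∏(1−qᵢ) over the active causes.
P(flood warning | dam release) = 0.85825*0.83*0.86 + 0.97165*0.83*0.14 + 0.95464*0.17*0.86 + 0.990928*0.17*0.14 = 0.612619 + 0.112906 + 0.139568 + 0.023584 = 0.888677
The rapid snowmelt-present share is 0.112906 + 0.023584 = 0.136490.
So P(rapid snowmelt | flood warning, dam release) = 0.136490/0.888677 ≈ 0.154.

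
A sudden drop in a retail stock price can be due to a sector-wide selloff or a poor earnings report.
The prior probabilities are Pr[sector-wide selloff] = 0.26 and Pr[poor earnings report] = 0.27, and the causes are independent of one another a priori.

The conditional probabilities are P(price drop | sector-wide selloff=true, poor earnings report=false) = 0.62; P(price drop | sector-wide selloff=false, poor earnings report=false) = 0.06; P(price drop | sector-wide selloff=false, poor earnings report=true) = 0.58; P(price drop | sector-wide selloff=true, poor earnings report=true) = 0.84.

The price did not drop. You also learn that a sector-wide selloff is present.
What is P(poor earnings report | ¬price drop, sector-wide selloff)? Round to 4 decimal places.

By total probability over both values of poor earnings report:
  P(¬price drop | sector-wide selloff) = 0.38*0.73 + 0.16*0.27
        = 0.277400 + 0.043200 = 0.320600
Configurations with poor earnings report contribute 0.043200, so
  P(poor earnings report | ¬price drop, sector-wide selloff) = 0.043200 / 0.320600 ≈ 0.1347

P(poor earnings report | ¬price drop, sector-wide selloff) ≈ 0.1347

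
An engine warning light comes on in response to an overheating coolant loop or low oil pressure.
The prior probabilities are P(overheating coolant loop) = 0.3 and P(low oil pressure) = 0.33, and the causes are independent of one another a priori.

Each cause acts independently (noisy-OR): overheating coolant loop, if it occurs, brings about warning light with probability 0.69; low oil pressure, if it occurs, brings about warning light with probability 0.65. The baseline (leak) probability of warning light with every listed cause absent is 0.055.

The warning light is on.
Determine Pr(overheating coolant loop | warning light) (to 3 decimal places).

Under noisy-OR, P(warning light | causes) = 1 − (1−0.055)·∏(1−qᵢ) over the active causes.
P(warning light) = 0.055·0.7·0.67 + 0.66925·0.7·0.33 + 0.70705·0.3·0.67 + 0.897467·0.3·0.33 = 0.025795 + 0.154597 + 0.142117 + 0.088849 = 0.411358
The overheating coolant loop-present share is 0.142117 + 0.088849 = 0.230966.
So P(overheating coolant loop | warning light) = 0.230966/0.411358 ≈ 0.561.

Pr(overheating coolant loop | warning light) ≈ 0.561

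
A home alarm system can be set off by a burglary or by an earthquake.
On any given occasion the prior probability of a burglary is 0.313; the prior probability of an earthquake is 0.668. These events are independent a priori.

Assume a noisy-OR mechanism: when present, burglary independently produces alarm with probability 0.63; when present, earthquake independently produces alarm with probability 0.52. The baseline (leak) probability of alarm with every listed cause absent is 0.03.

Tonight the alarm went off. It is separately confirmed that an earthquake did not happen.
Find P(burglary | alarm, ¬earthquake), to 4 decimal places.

Under noisy-OR, P(alarm | causes) = 1 − (1−0.03)·∏(1−qᵢ) over the active causes.
For the numerator, keep only burglary=true terms: 0.6411*0.313 = 0.200664
Normalizer over all consistent configurations: 0.03*0.687 + 0.6411*0.313 = 0.221274
Posterior = 0.200664 / 0.221274 ≈ 0.9069

P(burglary | alarm, ¬earthquake) ≈ 0.9069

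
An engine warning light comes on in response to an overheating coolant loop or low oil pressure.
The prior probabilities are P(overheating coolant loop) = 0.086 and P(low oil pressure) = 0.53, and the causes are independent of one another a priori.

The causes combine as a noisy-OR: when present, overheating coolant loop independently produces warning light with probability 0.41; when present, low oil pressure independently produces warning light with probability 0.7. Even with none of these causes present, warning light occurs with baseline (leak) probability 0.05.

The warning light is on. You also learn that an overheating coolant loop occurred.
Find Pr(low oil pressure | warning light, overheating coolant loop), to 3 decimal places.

Pr(low oil pressure | warning light, overheating coolant loop) ≈ 0.681

Under noisy-OR, P(warning light | causes) = 1 − (1−0.05)·∏(1−qᵢ) over the active causes.
P(warning light | overheating coolant loop) = 0.4395·0.47 + 0.83185·0.53 = 0.206565 + 0.440881 = 0.647446
Of this, 0.440881 comes from 0.83185·0.53 (the low oil pressure=true cases).
Hence the posterior is 0.440881/0.647446 ≈ 0.681.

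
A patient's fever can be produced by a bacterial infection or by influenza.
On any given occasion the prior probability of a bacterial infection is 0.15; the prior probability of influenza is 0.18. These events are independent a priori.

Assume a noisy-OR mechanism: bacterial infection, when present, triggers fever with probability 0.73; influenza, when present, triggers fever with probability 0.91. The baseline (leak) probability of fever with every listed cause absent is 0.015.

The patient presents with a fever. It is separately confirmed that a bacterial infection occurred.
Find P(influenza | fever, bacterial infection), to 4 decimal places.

P(influenza | fever, bacterial infection) ≈ 0.2259

Under noisy-OR, P(fever | causes) = 1 − (1−0.015)·∏(1−qᵢ) over the active causes.
P(fever | bacterial infection) = 0.73405*0.82 + 0.976065*0.18 = 0.601921 + 0.175692 = 0.777613
The influenza-present share is 0.976065*0.18 = 0.175692.
So P(influenza | fever, bacterial infection) = 0.175692/0.777613 ≈ 0.2259.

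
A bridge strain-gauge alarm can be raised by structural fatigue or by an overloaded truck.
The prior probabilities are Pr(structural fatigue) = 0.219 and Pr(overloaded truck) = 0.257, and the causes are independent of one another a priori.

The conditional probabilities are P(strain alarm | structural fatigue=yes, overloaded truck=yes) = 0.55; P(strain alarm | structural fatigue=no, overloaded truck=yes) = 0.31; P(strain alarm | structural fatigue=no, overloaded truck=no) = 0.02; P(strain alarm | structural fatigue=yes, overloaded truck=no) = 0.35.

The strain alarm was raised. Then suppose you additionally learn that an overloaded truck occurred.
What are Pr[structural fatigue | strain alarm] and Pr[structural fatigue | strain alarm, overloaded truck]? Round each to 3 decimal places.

Pr[structural fatigue | strain alarm] ≈ 0.544; Pr[structural fatigue | strain alarm, overloaded truck] ≈ 0.332

Weight on structural fatigue=true, given the evidence: 0.056951 + 0.030956 = 0.087907
The normalizing constant is 0.02×0.781×0.743 + 0.31×0.781×0.257 + 0.35×0.219×0.743 + 0.55×0.219×0.257 = 0.161735
P(structural fatigue | strain alarm) = 0.087907/0.161735 ≈ 0.544

Now condition on the additional information:
Numerator (weight on configurations with structural fatigue): 0.55·0.219 = 0.120450
Denominator P(strain alarm | overloaded truck): 0.31·0.781 + 0.55·0.219 = 0.362560
Posterior = 0.120450 / 0.362560 ≈ 0.332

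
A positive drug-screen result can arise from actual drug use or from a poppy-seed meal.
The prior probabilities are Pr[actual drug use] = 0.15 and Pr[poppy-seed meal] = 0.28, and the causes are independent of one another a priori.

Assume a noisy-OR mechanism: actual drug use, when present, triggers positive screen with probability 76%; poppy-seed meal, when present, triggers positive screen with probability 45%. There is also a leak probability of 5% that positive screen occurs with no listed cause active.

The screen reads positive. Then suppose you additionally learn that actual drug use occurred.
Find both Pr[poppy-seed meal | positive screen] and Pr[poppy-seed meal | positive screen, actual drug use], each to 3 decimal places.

Pr[poppy-seed meal | positive screen] ≈ 0.569; Pr[poppy-seed meal | positive screen, actual drug use] ≈ 0.306

Under noisy-OR, P(positive screen | causes) = 1 − (1−0.05)·∏(1−qᵢ) over the active causes.
Weight on poppy-seed meal=true, given the evidence: 0.113645 + 0.036733 = 0.150378
Denominator P(positive screen): 0.05*0.85*0.72 + 0.4775*0.85*0.28 + 0.772*0.15*0.72 + 0.8746*0.15*0.28 = 0.264354
Posterior = 0.150378 / 0.264354 ≈ 0.569

Now also conditioning on actual drug use=true:
P(positive screen | actual drug use) = 0.772*0.72 + 0.8746*0.28 = 0.555840 + 0.244888 = 0.800728
Of this, 0.244888 comes from 0.8746*0.28 (the poppy-seed meal=true cases).
Hence the posterior is 0.244888/0.800728 ≈ 0.306.
This is intercausal reasoning (explaining away): once actual drug use accounts for the positive screen, poppy-seed meal becomes less likely.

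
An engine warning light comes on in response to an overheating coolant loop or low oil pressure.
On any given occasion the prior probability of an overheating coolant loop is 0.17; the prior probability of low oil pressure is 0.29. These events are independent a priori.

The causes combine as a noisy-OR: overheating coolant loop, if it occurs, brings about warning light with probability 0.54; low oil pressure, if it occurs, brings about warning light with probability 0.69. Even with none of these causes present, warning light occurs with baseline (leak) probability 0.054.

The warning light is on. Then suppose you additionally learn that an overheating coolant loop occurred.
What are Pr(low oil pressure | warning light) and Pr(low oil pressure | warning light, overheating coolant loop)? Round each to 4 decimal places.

Pr(low oil pressure | warning light) ≈ 0.6803; Pr(low oil pressure | warning light, overheating coolant loop) ≈ 0.3848

Under noisy-OR, P(warning light | causes) = 1 − (1−0.054)·∏(1−qᵢ) over the active causes.
Numerator (weight on configurations with low oil pressure): 0.170112 + 0.042649 = 0.212761
Normalizer over all consistent configurations: 0.054×0.83×0.71 + 0.70674×0.83×0.29 + 0.56484×0.17×0.71 + 0.8651×0.17×0.29 = 0.312759
P(low oil pressure | warning light) = 0.212761/0.312759 ≈ 0.6803

With the extra evidence:
Enumerate both values of low oil pressure and weight by the priors:
  P(warning light | overheating coolant loop) = 0.56484·0.71 + 0.8651·0.29
        = 0.401036 + 0.250879 = 0.651915
Keeping only the low oil pressure-present terms gives 0.250879, so
  P(low oil pressure | warning light, overheating coolant loop) = 0.250879 / 0.651915 ≈ 0.3848
— overheating coolant loop explains away the evidence for low oil pressure.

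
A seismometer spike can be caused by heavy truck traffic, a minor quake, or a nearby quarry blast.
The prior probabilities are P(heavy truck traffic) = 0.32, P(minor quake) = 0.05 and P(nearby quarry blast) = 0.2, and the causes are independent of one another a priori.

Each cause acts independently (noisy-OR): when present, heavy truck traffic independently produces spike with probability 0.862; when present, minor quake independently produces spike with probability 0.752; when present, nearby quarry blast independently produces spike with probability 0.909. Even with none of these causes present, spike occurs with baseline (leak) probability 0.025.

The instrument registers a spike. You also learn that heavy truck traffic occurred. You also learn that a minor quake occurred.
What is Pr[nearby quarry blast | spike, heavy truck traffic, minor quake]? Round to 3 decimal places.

Pr[nearby quarry blast | spike, heavy truck traffic, minor quake] ≈ 0.205

Under noisy-OR, P(spike | causes) = 1 − (1−0.025)·∏(1−qᵢ) over the active causes.
P(spike | heavy truck traffic, minor quake) = 0.966632*0.8 + 0.996963*0.2 = 0.773306 + 0.199393 = 0.972699
Restricting to configurations with nearby quarry blast present: 0.996963*0.2 = 0.199393.
P(nearby quarry blast | spike, heavy truck traffic, minor quake) = 0.199393 / 0.972699 ≈ 0.205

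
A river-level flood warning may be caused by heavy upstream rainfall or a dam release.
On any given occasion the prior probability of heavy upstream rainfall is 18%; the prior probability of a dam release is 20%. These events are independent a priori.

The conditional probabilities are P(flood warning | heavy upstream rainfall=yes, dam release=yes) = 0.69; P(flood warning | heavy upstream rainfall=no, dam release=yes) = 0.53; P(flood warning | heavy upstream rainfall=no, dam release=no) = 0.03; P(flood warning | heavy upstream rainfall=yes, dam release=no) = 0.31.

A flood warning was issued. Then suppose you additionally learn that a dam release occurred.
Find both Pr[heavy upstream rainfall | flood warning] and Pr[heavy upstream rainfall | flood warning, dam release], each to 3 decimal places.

Sum P(flood warning|·) weighted by the priors over the 4 (heavy upstream rainfall, dam release) configurations:
  P(flood warning) = 0.03·0.82·0.8 + 0.53·0.82·0.2 + 0.31·0.18·0.8 + 0.69·0.18·0.2
        = 0.019680 + 0.086920 + 0.044640 + 0.024840 = 0.176080
Keeping only the heavy upstream rainfall-present terms gives 0.069480, so
  P(heavy upstream rainfall | flood warning) = 0.069480 / 0.176080 ≈ 0.395

Now also conditioning on dam release=true:
For the numerator, keep only heavy upstream rainfall=true terms: 0.69*0.18 = 0.124200
Normalizer over all consistent configurations: 0.53*0.82 + 0.69*0.18 = 0.558800
Posterior = 0.124200 / 0.558800 ≈ 0.222
Conditioning on dam release lowers the posterior on heavy upstream rainfall: the classic explaining-away effect in a common-effect structure.

Pr[heavy upstream rainfall | flood warning] ≈ 0.395; Pr[heavy upstream rainfall | flood warning, dam release] ≈ 0.222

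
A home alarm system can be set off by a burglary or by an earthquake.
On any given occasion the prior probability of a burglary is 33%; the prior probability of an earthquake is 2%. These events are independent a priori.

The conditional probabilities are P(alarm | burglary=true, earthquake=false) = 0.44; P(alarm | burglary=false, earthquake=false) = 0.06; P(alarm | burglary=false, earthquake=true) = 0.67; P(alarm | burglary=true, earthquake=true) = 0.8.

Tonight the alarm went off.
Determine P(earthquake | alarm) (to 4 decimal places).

P(alarm) = 0.06·0.67·0.98 + 0.67·0.67·0.02 + 0.44·0.33·0.98 + 0.8·0.33·0.02 = 0.039396 + 0.008978 + 0.142296 + 0.005280 = 0.195950
The earthquake-present share is 0.008978 + 0.005280 = 0.014258.
P(earthquake | alarm) = 0.014258 / 0.195950 ≈ 0.0728

P(earthquake | alarm) ≈ 0.0728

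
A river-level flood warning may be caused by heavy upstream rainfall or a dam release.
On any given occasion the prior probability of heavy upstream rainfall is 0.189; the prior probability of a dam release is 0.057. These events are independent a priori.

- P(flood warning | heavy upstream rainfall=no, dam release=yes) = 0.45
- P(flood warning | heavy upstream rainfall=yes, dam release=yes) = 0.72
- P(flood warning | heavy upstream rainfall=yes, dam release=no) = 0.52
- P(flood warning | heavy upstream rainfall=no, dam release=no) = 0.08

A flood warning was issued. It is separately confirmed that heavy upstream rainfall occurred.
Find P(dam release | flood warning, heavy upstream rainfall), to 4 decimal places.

P(dam release | flood warning, heavy upstream rainfall) ≈ 0.0772

Weight on dam release=true, given the evidence: 0.72·0.057 = 0.041040
The normalizing constant is 0.52·0.943 + 0.72·0.057 = 0.531400
P(dam release | flood warning, heavy upstream rainfall) = 0.041040/0.531400 ≈ 0.0772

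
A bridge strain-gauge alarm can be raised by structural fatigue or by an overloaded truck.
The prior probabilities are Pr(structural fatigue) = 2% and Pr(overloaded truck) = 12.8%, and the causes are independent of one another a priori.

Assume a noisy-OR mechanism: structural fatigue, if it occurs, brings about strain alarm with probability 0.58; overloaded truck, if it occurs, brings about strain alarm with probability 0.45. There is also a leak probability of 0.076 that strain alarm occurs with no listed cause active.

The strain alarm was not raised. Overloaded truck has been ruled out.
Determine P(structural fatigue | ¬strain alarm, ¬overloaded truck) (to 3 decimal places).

Under noisy-OR, P(strain alarm | causes) = 1 − (1−0.076)·∏(1−qᵢ) over the active causes.
For the numerator, keep only structural fatigue=true terms: 0.38808×0.02 = 0.007762
Normalizer over all consistent configurations: 0.924×0.98 + 0.38808×0.02 = 0.913282
P(structural fatigue | ¬strain alarm, ¬overloaded truck) = 0.007762/0.913282 ≈ 0.008

P(structural fatigue | ¬strain alarm, ¬overloaded truck) ≈ 0.008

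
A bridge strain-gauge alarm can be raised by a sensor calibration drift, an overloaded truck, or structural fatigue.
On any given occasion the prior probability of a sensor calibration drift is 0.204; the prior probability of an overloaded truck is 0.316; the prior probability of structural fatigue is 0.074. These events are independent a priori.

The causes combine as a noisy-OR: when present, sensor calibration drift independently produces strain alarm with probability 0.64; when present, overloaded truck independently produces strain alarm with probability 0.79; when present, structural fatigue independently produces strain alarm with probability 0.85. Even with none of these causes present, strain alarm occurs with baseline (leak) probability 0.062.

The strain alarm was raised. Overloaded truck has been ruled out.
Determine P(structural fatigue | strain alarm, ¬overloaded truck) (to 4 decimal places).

P(structural fatigue | strain alarm, ¬overloaded truck) ≈ 0.2755

Under noisy-OR, P(strain alarm | causes) = 1 − (1−0.062)·∏(1−qᵢ) over the active causes.
P(strain alarm | ¬overloaded truck) = 0.062*0.796*0.926 + 0.8593*0.796*0.074 + 0.66232*0.204*0.926 + 0.949348*0.204*0.074 = 0.045700 + 0.050616 + 0.125115 + 0.014331 = 0.235762
Restricting to configurations with structural fatigue present: 0.050616 + 0.014331 = 0.064947.
P(structural fatigue | strain alarm, ¬overloaded truck) = 0.064947 / 0.235762 ≈ 0.2755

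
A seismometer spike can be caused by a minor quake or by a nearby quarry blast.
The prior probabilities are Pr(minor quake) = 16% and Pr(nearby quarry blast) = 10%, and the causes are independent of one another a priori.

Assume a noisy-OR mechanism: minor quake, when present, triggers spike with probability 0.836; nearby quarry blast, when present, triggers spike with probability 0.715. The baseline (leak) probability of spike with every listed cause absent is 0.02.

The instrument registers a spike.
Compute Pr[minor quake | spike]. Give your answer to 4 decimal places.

Under noisy-OR, P(spike | causes) = 1 − (1−0.02)·∏(1−qᵢ) over the active causes.
By total probability over the 4 (minor quake, nearby quarry blast) configurations:
  P(spike) = 0.02*0.84*0.9 + 0.7207*0.84*0.1 + 0.83928*0.16*0.9 + 0.954195*0.16*0.1
        = 0.015120 + 0.060539 + 0.120856 + 0.015267 = 0.211782
Configurations with minor quake contribute 0.136123, so
  P(minor quake | spike) = 0.136123 / 0.211782 ≈ 0.6428

Pr[minor quake | spike] ≈ 0.6428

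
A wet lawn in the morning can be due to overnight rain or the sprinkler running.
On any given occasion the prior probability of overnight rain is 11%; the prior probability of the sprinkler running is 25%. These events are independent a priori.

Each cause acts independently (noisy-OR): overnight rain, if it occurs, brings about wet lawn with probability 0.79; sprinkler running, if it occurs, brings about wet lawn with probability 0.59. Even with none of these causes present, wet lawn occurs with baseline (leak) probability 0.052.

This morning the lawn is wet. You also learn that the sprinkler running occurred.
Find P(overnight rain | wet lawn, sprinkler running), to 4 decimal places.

P(overnight rain | wet lawn, sprinkler running) ≈ 0.1566

Under noisy-OR, P(wet lawn | causes) = 1 − (1−0.052)·∏(1−qᵢ) over the active causes.
P(wet lawn | sprinkler running) = 0.61132*0.89 + 0.918377*0.11 = 0.544075 + 0.101021 = 0.645096
Restricting to configurations with overnight rain present: 0.918377*0.11 = 0.101021.
Hence the posterior is 0.101021/0.645096 ≈ 0.1566.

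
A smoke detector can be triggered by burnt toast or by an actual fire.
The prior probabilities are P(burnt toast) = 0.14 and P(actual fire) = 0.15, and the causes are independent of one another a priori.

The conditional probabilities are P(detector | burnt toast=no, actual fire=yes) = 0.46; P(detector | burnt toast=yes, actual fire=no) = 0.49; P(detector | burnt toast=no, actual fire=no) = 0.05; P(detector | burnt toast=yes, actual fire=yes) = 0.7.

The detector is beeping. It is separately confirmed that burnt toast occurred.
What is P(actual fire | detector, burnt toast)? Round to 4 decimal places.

P(actual fire | detector, burnt toast) ≈ 0.2013

P(detector | burnt toast) = 0.49×0.85 + 0.7×0.15 = 0.416500 + 0.105000 = 0.521500
Restricting to configurations with actual fire present: 0.7×0.15 = 0.105000.
So P(actual fire | detector, burnt toast) = 0.105000/0.521500 ≈ 0.2013.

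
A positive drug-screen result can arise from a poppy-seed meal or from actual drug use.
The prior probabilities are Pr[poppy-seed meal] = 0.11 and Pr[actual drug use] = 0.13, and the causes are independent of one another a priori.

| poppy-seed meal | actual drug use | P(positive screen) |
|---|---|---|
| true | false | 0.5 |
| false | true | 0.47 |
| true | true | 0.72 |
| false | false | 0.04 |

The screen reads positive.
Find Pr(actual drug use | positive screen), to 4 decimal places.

P(positive screen) = 0.04·0.89·0.87 + 0.47·0.89·0.13 + 0.5·0.11·0.87 + 0.72·0.11·0.13 = 0.030972 + 0.054379 + 0.047850 + 0.010296 = 0.143497
Restricting to configurations with actual drug use present: 0.054379 + 0.010296 = 0.064675.
P(actual drug use | positive screen) = 0.064675 / 0.143497 ≈ 0.4507

Pr(actual drug use | positive screen) ≈ 0.4507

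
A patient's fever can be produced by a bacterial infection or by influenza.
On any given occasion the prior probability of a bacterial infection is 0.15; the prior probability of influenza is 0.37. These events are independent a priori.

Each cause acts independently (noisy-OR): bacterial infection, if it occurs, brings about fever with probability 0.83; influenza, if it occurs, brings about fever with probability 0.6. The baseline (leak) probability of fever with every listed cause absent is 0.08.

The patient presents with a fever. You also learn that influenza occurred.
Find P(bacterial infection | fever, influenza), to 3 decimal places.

P(bacterial infection | fever, influenza) ≈ 0.207

Under noisy-OR, P(fever | causes) = 1 − (1−0.08)·∏(1−qᵢ) over the active causes.
P(fever | influenza) = 0.632·0.85 + 0.93744·0.15 = 0.537200 + 0.140616 = 0.677816
Of this, 0.140616 comes from 0.93744·0.15 (the bacterial infection=true cases).
P(bacterial infection | fever, influenza) = 0.140616 / 0.677816 ≈ 0.207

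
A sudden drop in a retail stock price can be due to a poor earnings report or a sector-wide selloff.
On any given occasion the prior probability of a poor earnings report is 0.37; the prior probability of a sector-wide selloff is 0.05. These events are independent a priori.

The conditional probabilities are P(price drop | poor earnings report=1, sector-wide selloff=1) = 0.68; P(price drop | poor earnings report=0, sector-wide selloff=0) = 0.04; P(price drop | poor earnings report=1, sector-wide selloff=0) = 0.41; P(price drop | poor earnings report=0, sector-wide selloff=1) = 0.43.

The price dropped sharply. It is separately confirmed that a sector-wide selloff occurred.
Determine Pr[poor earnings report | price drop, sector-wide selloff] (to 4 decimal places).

Enumerate both values of poor earnings report and weight by the priors:
  P(price drop | sector-wide selloff) = 0.43*0.63 + 0.68*0.37
        = 0.270900 + 0.251600 = 0.522500
Configurations with poor earnings report contribute 0.251600, so
  P(poor earnings report | price drop, sector-wide selloff) = 0.251600 / 0.522500 ≈ 0.4815

Pr[poor earnings report | price drop, sector-wide selloff] ≈ 0.4815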